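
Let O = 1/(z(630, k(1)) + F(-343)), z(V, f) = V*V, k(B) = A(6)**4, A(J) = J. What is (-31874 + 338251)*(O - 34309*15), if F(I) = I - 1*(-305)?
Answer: -62574155194328113/396862 ≈ -1.5767e+11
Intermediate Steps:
F(I) = 305 + I (F(I) = I + 305 = 305 + I)
k(B) = 1296 (k(B) = 6**4 = 1296)
z(V, f) = V**2
O = 1/396862 (O = 1/(630**2 + (305 - 343)) = 1/(396900 - 38) = 1/396862 ≈ 2.5198e-6)
(-31874 + 338251)*(O - 34309*15) = (-31874 + 338251)*(1/396862 - 34309*15) = 306377*(1/396862 - 514635) = 306377*(-204239075369/396862) = -62574155194328113/396862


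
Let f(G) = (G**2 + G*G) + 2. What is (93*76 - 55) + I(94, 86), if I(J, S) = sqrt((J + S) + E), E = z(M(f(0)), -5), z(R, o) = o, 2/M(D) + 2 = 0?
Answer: 7013 + 5*sqrt(7) ≈ 7026.2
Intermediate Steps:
f(G) = 2 + 2*G**2 (f(G) = (G**2 + G**2) + 2 = 2*G**2 + 2 = 2 + 2*G**2)
M(D) = -1 (M(D) = 2/(-2 + 0) = 2/(-2) = 2*(-1/2) = -1)
E = -5
I(J, S) = sqrt(-5 + J + S) (I(J, S) = sqrt((J + S) - 5) = sqrt(-5 + J + S))
(93*76 - 55) + I(94, 86) = (93*76 - 55) + sqrt(-5 + 94 + 86) = (7068 - 55) + sqrt(175) = 7013 + 5*sqrt(7)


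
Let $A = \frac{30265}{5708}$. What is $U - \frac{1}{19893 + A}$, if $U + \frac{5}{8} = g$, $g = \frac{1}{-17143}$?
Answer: $- \frac{9737159067959}{15576748182296} \approx -0.62511$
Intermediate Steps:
$A = \frac{30265}{5708}$ ($A = 30265 \cdot \frac{1}{5708} = \frac{30265}{5708} \approx 5.3022$)
$g = - \frac{1}{17143} \approx -5.8333 \cdot 10^{-5}$
$U = - \frac{85723}{137144}$ ($U = - \frac{5}{8} - \frac{1}{17143} = - \frac{85723}{137144} \approx -0.62506$)
$U - \frac{1}{19893 + A} = - \frac{85723}{137144} - \frac{1}{19893 + \frac{30265}{5708}} = - \frac{85723}{137144} - \frac{1}{\frac{113579509}{5708}} = - \frac{85723}{137144} - \frac{5708}{113579509} = - \frac{9737159067959}{15576748182296}$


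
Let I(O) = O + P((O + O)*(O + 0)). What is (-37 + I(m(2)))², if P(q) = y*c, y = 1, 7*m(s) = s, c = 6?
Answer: 46225/49 ≈ 943.37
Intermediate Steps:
m(s) = s/7
P(q) = 6 (P(q) = 1*6 = 6)
I(O) = 6 + O (I(O) = O + 6 = 6 + O)
(-37 + I(m(2)))² = (-37 + (6 + (⅐)*2))² = (-37 + (6 + 2/7))² = (-37 + 44/7)² = (-215/7)² = 46225/49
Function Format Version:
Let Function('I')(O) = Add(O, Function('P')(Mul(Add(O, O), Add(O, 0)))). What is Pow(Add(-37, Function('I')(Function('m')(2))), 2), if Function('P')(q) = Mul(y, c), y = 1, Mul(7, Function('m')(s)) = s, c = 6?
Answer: Rational(46225, 49) ≈ 943.37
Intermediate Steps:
Function('m')(s) = Mul(Rational(1, 7), s)
Function('P')(q) = 6 (Function('P')(q) = Mul(1, 6) = 6)
Function('I')(O) = Add(6, O) (Function('I')(O) = Add(O, 6) = Add(6, O))
Pow(Add(-37, Function('I')(Function('m')(2))), 2) = Pow(Add(-37, Add(6, Mul(Rational(1, 7), 2))), 2) = Pow(Add(-37, Add(6, Rational(2, 7))), 2) = Pow(Add(-37, Rational(44, 7)), 2) = Pow(Rational(-215, 7), 2) = Rational(46225, 49)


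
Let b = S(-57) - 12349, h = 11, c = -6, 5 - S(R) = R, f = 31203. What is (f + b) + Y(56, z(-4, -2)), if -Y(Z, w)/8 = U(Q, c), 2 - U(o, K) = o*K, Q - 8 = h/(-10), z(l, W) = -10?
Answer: 92844/5 ≈ 18569.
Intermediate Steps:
S(R) = 5 - R
Q = 69/10 (Q = 8 + 11/(-10) = 8 + 11*(-⅒) = 8 - 11/10 = 69/10 ≈ 6.9000)
b = -12287 (b = (5 - 1*(-57)) - 12349 = (5 + 57) - 12349 = 62 - 12349 = -12287)
U(o, K) = 2 - K*o (U(o, K) = 2 - o*K = 2 - K*o)
Y(Z, w) = -1736/5 (Y(Z, w) = -8*(2 - 1*(-6)*69/10) = -8*(2 + 207/5) = -8*217/5 = -1736/5)
(f + b) + Y(56, z(-4, -2)) = (31203 - 12287) - 1736/5 = 18916 - 1736/5 = 92844/5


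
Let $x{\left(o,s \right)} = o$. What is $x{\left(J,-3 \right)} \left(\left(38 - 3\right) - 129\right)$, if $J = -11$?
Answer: $1034$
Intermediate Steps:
$x{\left(J,-3 \right)} \left(\left(38 - 3\right) - 129\right) = - 11 \left(\left(38 - 3\right) - 129\right) = - 11 \left(35 - 129\right) = \left(-11\right) \left(-94\right) = 1034$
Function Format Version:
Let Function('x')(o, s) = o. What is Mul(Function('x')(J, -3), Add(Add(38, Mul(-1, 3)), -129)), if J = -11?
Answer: 1034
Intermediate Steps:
Mul(Function('x')(J, -3), Add(Add(38, Mul(-1, 3)), -129)) = Mul(-11, Add(Add(38, Mul(-1, 3)), -129)) = Mul(-11, Add(Add(38, -3), -129)) = Mul(-11, Add(35, -129)) = Mul(-11, -94) = 1034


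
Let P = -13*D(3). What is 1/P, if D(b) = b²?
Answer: -1/117 ≈ -0.0085470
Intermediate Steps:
P = -117 (P = -13*3² = -13*9 = -117)
1/P = 1/(-117) = -1/117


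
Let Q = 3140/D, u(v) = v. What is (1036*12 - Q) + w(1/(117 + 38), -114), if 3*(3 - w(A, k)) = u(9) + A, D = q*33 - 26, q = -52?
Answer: 5035875659/405015 ≈ 12434.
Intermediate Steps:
D = -1742 (D = -52*33 - 26 = -1716 - 26 = -1742)
Q = -1570/871 (Q = 3140/(-1742) = 3140*(-1/1742) = -1570/871 ≈ -1.8025)
w(A, k) = -A/3 (w(A, k) = 3 - (9 + A)/3 = 3 + (-3 - A/3) = -A/3)
(1036*12 - Q) + w(1/(117 + 38), -114) = (1036*12 - 1*(-1570/871)) - 1/(3*(117 + 38)) = (12432 + 1570/871) - 1/3/155 = 10829842/871 - 1/3*1/155 = 10829842/871 - 1/465 = 5035875659/405015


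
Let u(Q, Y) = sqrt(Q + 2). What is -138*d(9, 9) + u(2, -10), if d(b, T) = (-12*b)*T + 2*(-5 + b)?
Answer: 133034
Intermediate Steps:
d(b, T) = -10 + 2*b - 12*T*b (d(b, T) = -12*T*b + (-10 + 2*b) = -10 + 2*b - 12*T*b)
u(Q, Y) = sqrt(2 + Q)
-138*d(9, 9) + u(2, -10) = -138*(-10 + 2*9 - 12*9*9) + sqrt(2 + 2) = -138*(-10 + 18 - 972) + sqrt(4) = -138*(-964) + 2 = 133032 + 2 = 133034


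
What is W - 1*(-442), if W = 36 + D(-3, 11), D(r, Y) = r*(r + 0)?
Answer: 487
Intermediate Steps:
D(r, Y) = r² (D(r, Y) = r*r = r²)
W = 45 (W = 36 + (-3)² = 36 + 9 = 45)
W - 1*(-442) = 45 - 1*(-442) = 45 + 442 = 487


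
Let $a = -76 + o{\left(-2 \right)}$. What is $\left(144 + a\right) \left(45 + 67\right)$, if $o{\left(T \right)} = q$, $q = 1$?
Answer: $7728$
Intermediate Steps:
$o{\left(T \right)} = 1$
$a = -75$ ($a = -76 + 1 = -75$)
$\left(144 + a\right) \left(45 + 67\right) = \left(144 - 75\right) \left(45 + 67\right) = 69 \cdot 112 = 7728$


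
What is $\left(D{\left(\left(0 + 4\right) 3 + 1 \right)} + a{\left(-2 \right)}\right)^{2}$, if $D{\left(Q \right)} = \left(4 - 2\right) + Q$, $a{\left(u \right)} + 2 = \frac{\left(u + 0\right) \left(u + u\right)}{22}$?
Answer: $\frac{21609}{121} \approx 178.59$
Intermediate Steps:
$a{\left(u \right)} = -2 + \frac{u^{2}}{11}$ ($a{\left(u \right)} = -2 + \frac{\left(u + 0\right) \left(u + u\right)}{22} = -2 + u 2 u \frac{1}{22} = -2 + 2 u^{2} \cdot \frac{1}{22} = -2 + \frac{u^{2}}{11}$)
$D{\left(Q \right)} = 2 + Q$
$\left(D{\left(\left(0 + 4\right) 3 + 1 \right)} + a{\left(-2 \right)}\right)^{2} = \left(\left(2 + \left(\left(0 + 4\right) 3 + 1\right)\right) - \left(2 - \frac{\left(-2\right)^{2}}{11}\right)\right)^{2} = \left(\left(2 + \left(4 \cdot 3 + 1\right)\right) + \left(-2 + \frac{1}{11} \cdot 4\right)\right)^{2} = \left(\left(2 + \left(12 + 1\right)\right) + \left(-2 + \frac{4}{11}\right)\right)^{2} = \left(\left(2 + 13\right) - \frac{18}{11}\right)^{2} = \left(15 - \frac{18}{11}\right)^{2} = \left(\frac{147}{11}\right)^{2} = \frac{21609}{121}$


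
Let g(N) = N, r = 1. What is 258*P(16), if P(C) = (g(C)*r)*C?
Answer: 66048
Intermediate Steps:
P(C) = C² (P(C) = (C*1)*C = C*C = C²)
258*P(16) = 258*16² = 258*256 = 66048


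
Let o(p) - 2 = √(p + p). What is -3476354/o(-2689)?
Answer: -3476354/2691 + 1738177*I*√5378/2691 ≈ -1291.8 + 47369.0*I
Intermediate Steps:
o(p) = 2 + √2*√p (o(p) = 2 + √(p + p) = 2 + √(2*p) = 2 + √2*√p)
-3476354/o(-2689) = -3476354/(2 + √2*√(-2689)) = -3476354/(2 + √2*(I*√2689)) = -3476354/(2 + I*√5378)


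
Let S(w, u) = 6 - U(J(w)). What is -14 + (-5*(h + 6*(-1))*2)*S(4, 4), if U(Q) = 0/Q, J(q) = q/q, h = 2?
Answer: 226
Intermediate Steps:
J(q) = 1
U(Q) = 0
S(w, u) = 6 (S(w, u) = 6 - 1*0 = 6 + 0 = 6)
-14 + (-5*(h + 6*(-1))*2)*S(4, 4) = -14 + (-5*(2 + 6*(-1))*2)*6 = -14 + (-5*(2 - 6)*2)*6 = -14 + (-5*(-4)*2)*6 = -14 + (20*2)*6 = -14 + 40*6 = -14 + 240 = 226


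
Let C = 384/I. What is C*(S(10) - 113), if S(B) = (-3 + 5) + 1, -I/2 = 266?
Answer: 10560/133 ≈ 79.398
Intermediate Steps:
I = -532 (I = -2*266 = -532)
S(B) = 3 (S(B) = 2 + 1 = 3)
C = -96/133 (C = 384/(-532) = 384*(-1/532) = -96/133 ≈ -0.72180)
C*(S(10) - 113) = -96*(3 - 113)/133 = -96/133*(-110) = 10560/133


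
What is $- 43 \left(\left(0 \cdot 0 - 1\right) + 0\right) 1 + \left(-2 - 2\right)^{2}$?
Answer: $59$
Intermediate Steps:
$- 43 \left(\left(0 \cdot 0 - 1\right) + 0\right) 1 + \left(-2 - 2\right)^{2} = - 43 \left(\left(0 - 1\right) + 0\right) 1 + \left(-4\right)^{2} = - 43 \left(-1 + 0\right) 1 + 16 = - 43 \left(\left(-1\right) 1\right) + 16 = \left(-43\right) \left(-1\right) + 16 = 43 + 16 = 59$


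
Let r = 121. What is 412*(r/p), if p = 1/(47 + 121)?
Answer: 8375136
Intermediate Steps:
p = 1/168 ≈ 0.0059524
412*(r/p) = 412*(121/(1/168)) = 412*(121*168) = 412*20328 = 8375136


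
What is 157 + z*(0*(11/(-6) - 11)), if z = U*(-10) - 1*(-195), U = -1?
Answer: 157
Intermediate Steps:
z = 205 (z = -1*(-10) - 1*(-195) = 10 + 195 = 205)
157 + z*(0*(11/(-6) - 11)) = 157 + 205*(0*(11/(-6) - 11)) = 157 + 205*(0*(11*(-⅙) - 11)) = 157 + 205*(0*(-11/6 - 11)) = 157 + 205*(0*(-77/6)) = 157 + 205*0 = 157 + 0 = 157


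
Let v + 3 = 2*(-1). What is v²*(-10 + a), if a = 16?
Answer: 150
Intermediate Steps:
v = -5 (v = -3 + 2*(-1) = -3 - 2 = -5)
v²*(-10 + a) = (-5)²*(-10 + 16) = 25*6 = 150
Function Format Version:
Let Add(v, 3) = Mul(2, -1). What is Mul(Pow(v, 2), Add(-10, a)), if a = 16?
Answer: 150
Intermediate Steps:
v = -5 (v = Add(-3, Mul(2, -1)) = Add(-3, -2) = -5)
Mul(Pow(v, 2), Add(-10, a)) = Mul(Pow(-5, 2), Add(-10, 16)) = Mul(25, 6) = 150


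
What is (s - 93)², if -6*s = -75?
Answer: 25921/4 ≈ 6480.3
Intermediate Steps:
s = 25/2 (s = -⅙*(-75) = 25/2 ≈ 12.500)
(s - 93)² = (25/2 - 93)² = (-161/2)² = 25921/4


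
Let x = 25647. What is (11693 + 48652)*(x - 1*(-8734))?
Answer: 2074721445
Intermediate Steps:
(11693 + 48652)*(x - 1*(-8734)) = (11693 + 48652)*(25647 - 1*(-8734)) = 60345*(25647 + 8734) = 60345*34381 = 2074721445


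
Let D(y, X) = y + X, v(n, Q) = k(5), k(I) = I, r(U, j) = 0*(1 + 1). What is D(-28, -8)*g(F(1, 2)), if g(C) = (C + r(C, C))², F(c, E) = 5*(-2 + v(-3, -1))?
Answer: -8100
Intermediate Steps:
r(U, j) = 0 (r(U, j) = 0*2 = 0)
v(n, Q) = 5
F(c, E) = 15 (F(c, E) = 5*(-2 + 5) = 5*3 = 15)
g(C) = C² (g(C) = (C + 0)² = C²)
D(y, X) = X + y
D(-28, -8)*g(F(1, 2)) = (-8 - 28)*15² = -36*225 = -8100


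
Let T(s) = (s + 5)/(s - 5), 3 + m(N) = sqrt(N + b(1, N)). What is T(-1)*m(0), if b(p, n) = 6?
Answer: 2 - 2*sqrt(6)/3 ≈ 0.36701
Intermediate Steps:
m(N) = -3 + sqrt(6 + N) (m(N) = -3 + sqrt(N + 6) = -3 + sqrt(6 + N))
T(s) = (5 + s)/(-5 + s)
T(-1)*m(0) = ((5 - 1)/(-5 - 1))*(-3 + sqrt(6 + 0)) = (4/(-6))*(-3 + sqrt(6)) = (-1/6*4)*(-3 + sqrt(6)) = -2*(-3 + sqrt(6))/3 = 2 - 2*sqrt(6)/3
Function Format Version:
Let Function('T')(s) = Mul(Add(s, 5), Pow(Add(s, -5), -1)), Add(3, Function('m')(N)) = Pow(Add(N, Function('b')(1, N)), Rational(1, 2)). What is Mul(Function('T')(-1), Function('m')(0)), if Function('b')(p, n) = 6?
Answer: Add(2, Mul(Rational(-2, 3), Pow(6, Rational(1, 2)))) ≈ 0.36701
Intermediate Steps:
Function('m')(N) = Add(-3, Pow(Add(6, N), Rational(1, 2))) (Function('m')(N) = Add(-3, Pow(Add(N, 6), Rational(1, 2))) = Add(-3, Pow(Add(6, N), Rational(1, 2))))
Function('T')(s) = Mul(Pow(Add(-5, s), -1), Add(5, s)) (Function('T')(s) = Mul(Add(5, s), Pow(Add(-5, s), -1)) = Mul(Pow(Add(-5, s), -1), Add(5, s)))
Mul(Function('T')(-1), Function('m')(0)) = Mul(Mul(Pow(Add(-5, -1), -1), Add(5, -1)), Add(-3, Pow(Add(6, 0), Rational(1, 2)))) = Mul(Mul(Pow(-6, -1), 4), Add(-3, Pow(6, Rational(1, 2)))) = Mul(Mul(Rational(-1, 6), 4), Add(-3, Pow(6, Rational(1, 2)))) = Mul(Rational(-2, 3), Add(-3, Pow(6, Rational(1, 2)))) = Add(2, Mul(Rational(-2, 3), Pow(6, Rational(1, 2))))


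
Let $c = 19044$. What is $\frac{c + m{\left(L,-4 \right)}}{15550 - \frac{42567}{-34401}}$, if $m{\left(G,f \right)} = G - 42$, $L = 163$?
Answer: $\frac{219765055}{178326039} \approx 1.2324$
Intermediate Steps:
$m{\left(G,f \right)} = -42 + G$
$\frac{c + m{\left(L,-4 \right)}}{15550 - \frac{42567}{-34401}} = \frac{19044 + \left(-42 + 163\right)}{15550 - \frac{42567}{-34401}} = \frac{19044 + 121}{15550 - - \frac{14189}{11467}} = \frac{19165}{15550 + \frac{14189}{11467}} = \frac{19165}{\frac{178326039}{11467}} = 19165 \cdot \frac{11467}{178326039} = \frac{219765055}{178326039}$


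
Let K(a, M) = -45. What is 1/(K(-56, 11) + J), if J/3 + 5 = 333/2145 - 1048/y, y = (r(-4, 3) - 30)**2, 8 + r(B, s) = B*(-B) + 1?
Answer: -2008435/121818663 ≈ -0.016487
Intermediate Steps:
r(B, s) = -7 - B**2 (r(B, s) = -8 + (B*(-B) + 1) = -8 + (-B**2 + 1) = -8 + (1 - B**2) = -7 - B**2)
y = 2809 (y = ((-7 - 1*(-4)**2) - 30)**2 = ((-7 - 1*16) - 30)**2 = ((-7 - 16) - 30)**2 = (-23 - 30)**2 = (-53)**2 = 2809)
J = -31439088/2008435 (J = -15 + 3*(333/2145 - 1048/2809) = -15 + 3*(333*(1/2145) - 1048*1/2809) = -15 + 3*(111/715 - 1048/2809) = -15 + 3*(-437521/2008435) = -15 - 1312563/2008435 = -31439088/2008435 ≈ -15.654)
1/(K(-56, 11) + J) = 1/(-45 - 31439088/2008435) = 1/(-121818663/2008435) = -2008435/121818663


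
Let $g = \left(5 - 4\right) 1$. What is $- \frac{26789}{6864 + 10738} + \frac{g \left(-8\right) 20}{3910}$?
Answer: $- \frac{10756131}{6882382} \approx -1.5629$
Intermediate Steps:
$g = 1$ ($g = 1 \cdot 1 = 1$)
$- \frac{26789}{6864 + 10738} + \frac{g \left(-8\right) 20}{3910} = - \frac{26789}{6864 + 10738} + \frac{1 \left(-8\right) 20}{3910} = - \frac{26789}{17602} + \left(-8\right) 20 \cdot \frac{1}{3910} = \left(-26789\right) \frac{1}{17602} - \frac{16}{391} = - \frac{26789}{17602} - \frac{16}{391} = - \frac{10756131}{6882382}$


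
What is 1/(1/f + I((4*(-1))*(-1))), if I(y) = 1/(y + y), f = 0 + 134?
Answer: 536/71 ≈ 7.5493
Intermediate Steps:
f = 134
I(y) = 1/(2*y)
1/(1/f + I((4*(-1))*(-1))) = 1/(1/134 + 1/(2*(((4*(-1))*(-1))))) = 1/(1/134 + 1/(2*((-4*(-1))))) = 1/(1/134 + (½)/4) = 1/(1/134 + (½)*(¼)) = 1/(1/134 + ⅛) = 1/(71/536) = 536/71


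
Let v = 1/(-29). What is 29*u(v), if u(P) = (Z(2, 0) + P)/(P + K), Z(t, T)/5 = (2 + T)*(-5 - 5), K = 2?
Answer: -28043/19 ≈ -1475.9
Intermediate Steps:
Z(t, T) = -100 - 50*T (Z(t, T) = 5*((2 + T)*(-5 - 5)) = 5*((2 + T)*(-10)) = 5*(-20 - 10*T) = -100 - 50*T)
v = -1/29 ≈ -0.034483
u(P) = (-100 + P)/(2 + P) (u(P) = ((-100 - 50*0) + P)/(P + 2) = ((-100 + 0) + P)/(2 + P) = (-100 + P)/(2 + P))
29*u(v) = 29*((-100 - 1/29)/(2 - 1/29)) = 29*(-2901/29/(57/29)) = 29*((29/57)*(-2901/29)) = 29*(-967/19) = -28043/19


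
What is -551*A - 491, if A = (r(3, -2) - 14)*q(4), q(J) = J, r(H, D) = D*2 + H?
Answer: 32569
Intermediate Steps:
r(H, D) = H + 2*D (r(H, D) = 2*D + H = H + 2*D)
A = -60 (A = ((3 + 2*(-2)) - 14)*4 = ((3 - 4) - 14)*4 = (-1 - 14)*4 = -15*4 = -60)
-551*A - 491 = -551*(-60) - 491 = 33060 - 491 = 32569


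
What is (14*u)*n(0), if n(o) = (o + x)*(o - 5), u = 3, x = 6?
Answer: -1260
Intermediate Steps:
n(o) = (-5 + o)*(6 + o) (n(o) = (o + 6)*(o - 5) = (6 + o)*(-5 + o) = (-5 + o)*(6 + o))
(14*u)*n(0) = (14*3)*(-30 + 0 + 0²) = 42*(-30 + 0 + 0) = 42*(-30) = -1260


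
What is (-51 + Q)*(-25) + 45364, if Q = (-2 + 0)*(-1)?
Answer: 46589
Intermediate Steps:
Q = 2 (Q = -2*(-1) = 2)
(-51 + Q)*(-25) + 45364 = (-51 + 2)*(-25) + 45364 = -49*(-25) + 45364 = 1225 + 45364 = 46589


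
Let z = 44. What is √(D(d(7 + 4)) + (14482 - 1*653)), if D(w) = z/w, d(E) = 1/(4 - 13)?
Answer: √13433 ≈ 115.90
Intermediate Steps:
d(E) = -⅑ (d(E) = 1/(-9) = -⅑)
D(w) = 44/w
√(D(d(7 + 4)) + (14482 - 1*653)) = √(44/(-⅑) + (14482 - 1*653)) = √(44*(-9) + (14482 - 653)) = √(-396 + 13829) = √13433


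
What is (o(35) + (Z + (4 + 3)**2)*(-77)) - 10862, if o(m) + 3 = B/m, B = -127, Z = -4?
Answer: -501677/35 ≈ -14334.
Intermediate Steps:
o(m) = -3 - 127/m
(o(35) + (Z + (4 + 3)**2)*(-77)) - 10862 = ((-3 - 127/35) + (-4 + (4 + 3)**2)*(-77)) - 10862 = ((-3 - 127*1/35) + (-4 + 7**2)*(-77)) - 10862 = ((-3 - 127/35) + (-4 + 49)*(-77)) - 10862 = (-232/35 + 45*(-77)) - 10862 = (-232/35 - 3465) - 10862 = -121507/35 - 10862 = -501677/35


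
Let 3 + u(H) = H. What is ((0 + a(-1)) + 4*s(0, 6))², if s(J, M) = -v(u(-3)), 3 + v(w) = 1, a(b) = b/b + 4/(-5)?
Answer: 1681/25 ≈ 67.240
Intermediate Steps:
a(b) = ⅕ (a(b) = 1 + 4*(-⅕) = 1 - ⅘ = ⅕)
u(H) = -3 + H
v(w) = -2 (v(w) = -3 + 1 = -2)
s(J, M) = 2 (s(J, M) = -1*(-2) = 2)
((0 + a(-1)) + 4*s(0, 6))² = ((0 + ⅕) + 4*2)² = (⅕ + 8)² = (41/5)² = 1681/25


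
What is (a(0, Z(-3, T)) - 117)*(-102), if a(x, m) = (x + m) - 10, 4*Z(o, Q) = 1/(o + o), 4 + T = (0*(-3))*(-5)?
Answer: 51833/4 ≈ 12958.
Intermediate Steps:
T = -4 (T = -4 + (0*(-3))*(-5) = -4 + 0*(-5) = -4 + 0 = -4)
Z(o, Q) = 1/(8*o) (Z(o, Q) = 1/(4*(o + o)) = 1/(4*((2*o))) = (1/(2*o))/4 = 1/(8*o))
a(x, m) = -10 + m + x (a(x, m) = (m + x) - 10 = -10 + m + x)
(a(0, Z(-3, T)) - 117)*(-102) = ((-10 + (⅛)/(-3) + 0) - 117)*(-102) = ((-10 + (⅛)*(-⅓) + 0) - 117)*(-102) = ((-10 - 1/24 + 0) - 117)*(-102) = (-241/24 - 117)*(-102) = -3049/24*(-102) = 51833/4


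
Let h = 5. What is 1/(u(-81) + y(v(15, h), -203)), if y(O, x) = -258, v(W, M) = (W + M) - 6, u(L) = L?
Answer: -1/339 ≈ -0.0029499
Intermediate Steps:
v(W, M) = -6 + M + W (v(W, M) = (M + W) - 6 = -6 + M + W)
1/(u(-81) + y(v(15, h), -203)) = 1/(-81 - 258) = 1/(-339) = -1/339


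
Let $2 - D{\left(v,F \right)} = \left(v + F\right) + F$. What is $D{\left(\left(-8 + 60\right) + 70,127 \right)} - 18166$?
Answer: $-18540$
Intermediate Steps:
$D{\left(v,F \right)} = 2 - v - 2 F$ ($D{\left(v,F \right)} = 2 - \left(\left(v + F\right) + F\right) = 2 - \left(\left(F + v\right) + F\right) = 2 - \left(v + 2 F\right) = 2 - v - 2 F$)
$D{\left(\left(-8 + 60\right) + 70,127 \right)} - 18166 = \left(2 - \left(\left(-8 + 60\right) + 70\right) - 254\right) - 18166 = \left(2 - \left(52 + 70\right) - 254\right) - 18166 = \left(2 - 122 - 254\right) - 18166 = -374 - 18166 = -18540$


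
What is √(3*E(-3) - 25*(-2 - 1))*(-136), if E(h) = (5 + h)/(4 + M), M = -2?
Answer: -136*√78 ≈ -1201.1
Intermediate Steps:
E(h) = 5/2 + h/2 (E(h) = (5 + h)/(4 - 2) = (5 + h)/2 = (5 + h)*(½) = 5/2 + h/2)
√(3*E(-3) - 25*(-2 - 1))*(-136) = √(3*(5/2 + (½)*(-3)) - 25*(-2 - 1))*(-136) = √(3*(5/2 - 3/2) - 25*(-3))*(-136) = √(3*1 - 5*(-15))*(-136) = √(3 + 75)*(-136) = √78*(-136) = -136*√78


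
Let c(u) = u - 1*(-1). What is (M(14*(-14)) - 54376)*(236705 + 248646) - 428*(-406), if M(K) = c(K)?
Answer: -26485915653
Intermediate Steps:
c(u) = 1 + u (c(u) = u + 1 = 1 + u)
M(K) = 1 + K
(M(14*(-14)) - 54376)*(236705 + 248646) - 428*(-406) = ((1 + 14*(-14)) - 54376)*(236705 + 248646) - 428*(-406) = ((1 - 196) - 54376)*485351 - 1*(-173768) = (-195 - 54376)*485351 + 173768 = -54571*485351 + 173768 = -26486089421 + 173768 = -26485915653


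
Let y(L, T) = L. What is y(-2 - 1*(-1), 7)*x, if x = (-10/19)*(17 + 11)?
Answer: 280/19 ≈ 14.737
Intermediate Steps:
x = -280/19 (x = -10*1/19*28 = -10/19*28 = -280/19 ≈ -14.737)
y(-2 - 1*(-1), 7)*x = (-2 - 1*(-1))*(-280/19) = (-2 + 1)*(-280/19) = -1*(-280/19) = 280/19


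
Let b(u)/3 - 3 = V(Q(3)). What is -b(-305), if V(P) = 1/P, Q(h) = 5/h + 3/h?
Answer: -81/8 ≈ -10.125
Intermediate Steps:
Q(h) = 8/h
b(u) = 81/8 (b(u) = 9 + 3/((8/3)) = 9 + 3/((8*(⅓))) = 9 + 3/(8/3) = 9 + 3*(3/8) = 9 + 9/8 = 81/8)
-b(-305) = -1*81/8 = -81/8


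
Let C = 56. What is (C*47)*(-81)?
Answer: -213192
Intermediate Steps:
(C*47)*(-81) = (56*47)*(-81) = 2632*(-81) = -213192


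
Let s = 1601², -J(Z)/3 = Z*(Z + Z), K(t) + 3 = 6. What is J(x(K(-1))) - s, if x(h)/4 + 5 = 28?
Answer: -2613985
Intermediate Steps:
K(t) = 3 (K(t) = -3 + 6 = 3)
x(h) = 92 (x(h) = -20 + 4*28 = -20 + 112 = 92)
J(Z) = -6*Z² (J(Z) = -3*Z*(Z + Z) = -3*Z*2*Z = -6*Z²)
s = 2563201
J(x(K(-1))) - s = -6*92² - 1*2563201 = -6*8464 - 2563201 = -50784 - 2563201 = -2613985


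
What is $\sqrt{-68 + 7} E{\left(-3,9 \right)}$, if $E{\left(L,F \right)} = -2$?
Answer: $- 2 i \sqrt{61} \approx - 15.62 i$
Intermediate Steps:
$\sqrt{-68 + 7} E{\left(-3,9 \right)} = \sqrt{-68 + 7} \left(-2\right) = \sqrt{-61} \left(-2\right) = i \sqrt{61} \left(-2\right) = - 2 i \sqrt{61}$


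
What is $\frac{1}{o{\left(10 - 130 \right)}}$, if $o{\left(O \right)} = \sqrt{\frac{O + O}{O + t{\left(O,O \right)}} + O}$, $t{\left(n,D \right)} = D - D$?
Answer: $- \frac{i \sqrt{118}}{118} \approx - 0.092057 i$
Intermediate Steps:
$t{\left(n,D \right)} = 0$
$o{\left(O \right)} = \sqrt{2 + O}$ ($o{\left(O \right)} = \sqrt{\frac{O + O}{O + 0} + O} = \sqrt{\frac{2 O}{O} + O} = \sqrt{2 + O}$)
$\frac{1}{o{\left(10 - 130 \right)}} = \frac{1}{\sqrt{2 + \left(10 - 130\right)}} = \frac{1}{\sqrt{2 - 120}} = \frac{1}{\sqrt{-118}} = \frac{1}{i \sqrt{118}} = - \frac{i \sqrt{118}}{118}$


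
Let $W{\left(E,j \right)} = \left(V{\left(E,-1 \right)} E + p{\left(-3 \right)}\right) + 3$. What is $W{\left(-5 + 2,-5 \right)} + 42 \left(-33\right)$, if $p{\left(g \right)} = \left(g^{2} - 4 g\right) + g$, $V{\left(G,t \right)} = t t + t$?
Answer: $-1365$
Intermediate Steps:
$V{\left(G,t \right)} = t + t^{2}$ ($V{\left(G,t \right)} = t^{2} + t = t + t^{2}$)
$p{\left(g \right)} = g^{2} - 3 g$
$W{\left(E,j \right)} = 21$ ($W{\left(E,j \right)} = \left(- (1 - 1) E - 3 \left(-3 - 3\right)\right) + 3 = \left(\left(-1\right) 0 E - -18\right) + 3 = \left(0 E + 18\right) + 3 = \left(0 + 18\right) + 3 = 18 + 3 = 21$)
$W{\left(-5 + 2,-5 \right)} + 42 \left(-33\right) = 21 + 42 \left(-33\right) = 21 - 1386 = -1365$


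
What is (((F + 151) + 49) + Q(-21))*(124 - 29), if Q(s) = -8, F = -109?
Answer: 7885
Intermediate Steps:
(((F + 151) + 49) + Q(-21))*(124 - 29) = (((-109 + 151) + 49) - 8)*(124 - 29) = ((42 + 49) - 8)*95 = (91 - 8)*95 = 83*95 = 7885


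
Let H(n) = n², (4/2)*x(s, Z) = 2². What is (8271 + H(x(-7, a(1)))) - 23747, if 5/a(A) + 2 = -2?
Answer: -15472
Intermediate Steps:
a(A) = -5/4 (a(A) = 5/(-2 - 2) = 5/(-4) = 5*(-¼) = -5/4)
x(s, Z) = 2 (x(s, Z) = (½)*2² = (½)*4 = 2)
(8271 + H(x(-7, a(1)))) - 23747 = (8271 + 2²) - 23747 = (8271 + 4) - 23747 = 8275 - 23747 = -15472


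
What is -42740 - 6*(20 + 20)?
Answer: -42980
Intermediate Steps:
-42740 - 6*(20 + 20) = -42740 - 6*40 = -42740 - 1*240 = -42740 - 240 = -42980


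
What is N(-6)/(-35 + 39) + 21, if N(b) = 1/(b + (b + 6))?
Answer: 503/24 ≈ 20.958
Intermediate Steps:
N(b) = 1/(6 + 2*b) (N(b) = 1/(b + (6 + b)) = 1/(6 + 2*b))
N(-6)/(-35 + 39) + 21 = (1/(2*(3 - 6)))/(-35 + 39) + 21 = ((½)/(-3))/4 + 21 = ((½)*(-⅓))*(¼) + 21 = -⅙*¼ + 21 = -1/24 + 21 = 503/24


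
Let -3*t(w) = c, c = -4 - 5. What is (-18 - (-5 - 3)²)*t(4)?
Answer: -246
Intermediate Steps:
c = -9
t(w) = 3 (t(w) = -⅓*(-9) = 3)
(-18 - (-5 - 3)²)*t(4) = (-18 - (-5 - 3)²)*3 = (-18 - 1*(-8)²)*3 = (-18 - 1*64)*3 = (-18 - 64)*3 = -82*3 = -246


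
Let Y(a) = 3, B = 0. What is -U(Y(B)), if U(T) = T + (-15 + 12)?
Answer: 0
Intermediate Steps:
U(T) = -3 + T (U(T) = T - 3 = -3 + T)
-U(Y(B)) = -(-3 + 3) = -1*0 = 0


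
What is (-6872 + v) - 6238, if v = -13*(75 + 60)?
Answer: -14865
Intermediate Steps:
v = -1755 (v = -13*135 = -1755)
(-6872 + v) - 6238 = (-6872 - 1755) - 6238 = -8627 - 6238 = -14865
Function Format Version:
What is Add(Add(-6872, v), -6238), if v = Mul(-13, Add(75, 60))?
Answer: -14865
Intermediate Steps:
v = -1755 (v = Mul(-13, 135) = -1755)
Add(Add(-6872, v), -6238) = Add(Add(-6872, -1755), -6238) = Add(-8627, -6238) = -14865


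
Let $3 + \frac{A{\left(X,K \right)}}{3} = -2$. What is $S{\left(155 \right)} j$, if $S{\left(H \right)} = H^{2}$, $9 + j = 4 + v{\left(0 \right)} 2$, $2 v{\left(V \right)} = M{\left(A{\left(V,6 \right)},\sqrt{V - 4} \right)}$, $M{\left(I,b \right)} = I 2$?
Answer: $-840875$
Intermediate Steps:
$A{\left(X,K \right)} = -15$ ($A{\left(X,K \right)} = -9 + 3 \left(-2\right) = -9 - 6 = -15$)
$M{\left(I,b \right)} = 2 I$
$v{\left(V \right)} = -15$ ($v{\left(V \right)} = \frac{2 \left(-15\right)}{2} = \frac{1}{2} \left(-30\right) = -15$)
$j = -35$ ($j = -9 + \left(4 - 30\right) = -9 - 26 = -35$)
$S{\left(155 \right)} j = 155^{2} \left(-35\right) = 24025 \left(-35\right) = -840875$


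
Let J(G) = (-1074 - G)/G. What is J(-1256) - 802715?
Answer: -504105111/628 ≈ -8.0272e+5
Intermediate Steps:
J(G) = (-1074 - G)/G
J(-1256) - 802715 = (-1074 - 1*(-1256))/(-1256) - 802715 = -(-1074 + 1256)/1256 - 802715 = -1/1256*182 - 802715 = -91/628 - 802715 = -504105111/628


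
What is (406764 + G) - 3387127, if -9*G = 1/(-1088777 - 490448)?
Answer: -42359973828074/14213025 ≈ -2.9804e+6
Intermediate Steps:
G = 1/14213025 (G = -1/(9*(-1088777 - 490448)) = -⅑/(-1579225) = -⅑*(-1/1579225) = 1/14213025 ≈ 7.0358e-8)
(406764 + G) - 3387127 = (406764 + 1/14213025) - 3387127 = 5781346901101/14213025 - 3387127 = -42359973828074/14213025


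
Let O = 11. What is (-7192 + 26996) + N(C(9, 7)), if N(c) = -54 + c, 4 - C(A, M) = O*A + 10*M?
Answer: 19585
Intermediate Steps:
C(A, M) = 4 - 11*A - 10*M (C(A, M) = 4 - (11*A + 10*M) = 4 - (10*M + 11*A) = 4 + (-11*A - 10*M) = 4 - 11*A - 10*M)
(-7192 + 26996) + N(C(9, 7)) = (-7192 + 26996) + (-54 + (4 - 11*9 - 10*7)) = 19804 + (-54 + (4 - 99 - 70)) = 19804 + (-54 - 165) = 19804 - 219 = 19585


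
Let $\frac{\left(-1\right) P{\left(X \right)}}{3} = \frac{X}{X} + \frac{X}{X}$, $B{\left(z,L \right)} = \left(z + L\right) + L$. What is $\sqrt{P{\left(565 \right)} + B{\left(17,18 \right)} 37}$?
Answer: $\sqrt{1955} \approx 44.215$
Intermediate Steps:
$B{\left(z,L \right)} = z + 2 L$ ($B{\left(z,L \right)} = \left(L + z\right) + L = z + 2 L$)
$P{\left(X \right)} = -6$ ($P{\left(X \right)} = - 3 \left(\frac{X}{X} + \frac{X}{X}\right) = - 3 \left(1 + 1\right) = \left(-3\right) 2 = -6$)
$\sqrt{P{\left(565 \right)} + B{\left(17,18 \right)} 37} = \sqrt{-6 + \left(17 + 2 \cdot 18\right) 37} = \sqrt{-6 + \left(17 + 36\right) 37} = \sqrt{-6 + 53 \cdot 37} = \sqrt{-6 + 1961} = \sqrt{1955}$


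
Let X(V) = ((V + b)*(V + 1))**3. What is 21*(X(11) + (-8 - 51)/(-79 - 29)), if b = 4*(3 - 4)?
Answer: 448084637/36 ≈ 1.2447e+7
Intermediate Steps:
b = -4 (b = 4*(-1) = -4)
X(V) = (1 + V)**3*(-4 + V)**3 (X(V) = ((V - 4)*(V + 1))**3 = ((-4 + V)*(1 + V))**3 = ((1 + V)*(-4 + V))**3 = (1 + V)**3*(-4 + V)**3)
21*(X(11) + (-8 - 51)/(-79 - 29)) = 21*((1 + 11)**3*(-4 + 11)**3 + (-8 - 51)/(-79 - 29)) = 21*(12**3*7**3 - 59/(-108)) = 21*(1728*343 - 59*(-1/108)) = 21*(592704 + 59/108) = 21*(64012091/108) = 448084637/36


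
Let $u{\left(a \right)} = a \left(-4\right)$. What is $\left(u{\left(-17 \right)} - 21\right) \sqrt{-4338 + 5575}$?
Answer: $47 \sqrt{1237} \approx 1653.0$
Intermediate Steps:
$u{\left(a \right)} = - 4 a$
$\left(u{\left(-17 \right)} - 21\right) \sqrt{-4338 + 5575} = \left(\left(-4\right) \left(-17\right) - 21\right) \sqrt{-4338 + 5575} = \left(68 - 21\right) \sqrt{1237} = 47 \sqrt{1237}$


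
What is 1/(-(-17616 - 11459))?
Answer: 1/29075 ≈ 3.4394e-5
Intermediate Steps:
1/(-(-17616 - 11459)) = 1/(-1*(-29075)) = 1/29075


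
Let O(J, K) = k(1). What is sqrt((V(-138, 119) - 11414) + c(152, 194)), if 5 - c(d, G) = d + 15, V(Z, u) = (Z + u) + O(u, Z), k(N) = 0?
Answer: I*sqrt(11595) ≈ 107.68*I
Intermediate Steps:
O(J, K) = 0
V(Z, u) = Z + u (V(Z, u) = (Z + u) + 0 = Z + u)
c(d, G) = -10 - d (c(d, G) = 5 - (d + 15) = 5 - (15 + d) = 5 + (-15 - d) = -10 - d)
sqrt((V(-138, 119) - 11414) + c(152, 194)) = sqrt(((-138 + 119) - 11414) + (-10 - 1*152)) = sqrt((-19 - 11414) + (-10 - 152)) = sqrt(-11433 - 162) = sqrt(-11595) = I*sqrt(11595)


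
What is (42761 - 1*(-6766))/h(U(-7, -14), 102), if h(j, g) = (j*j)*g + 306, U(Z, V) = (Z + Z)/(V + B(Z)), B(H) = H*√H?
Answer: 16509*(3*I + 4*√7)/(34*(5*I + 12*√7)) ≈ 164.99 + 19.898*I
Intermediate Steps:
B(H) = H^(3/2)
U(Z, V) = 2*Z/(V + Z^(3/2)) (U(Z, V) = (Z + Z)/(V + Z^(3/2)) = (2*Z)/(V + Z^(3/2)) = 2*Z/(V + Z^(3/2)))
h(j, g) = 306 + g*j² (h(j, g) = j²*g + 306 = g*j² + 306 = 306 + g*j²)
(42761 - 1*(-6766))/h(U(-7, -14), 102) = (42761 - 1*(-6766))/(306 + 102*(2*(-7)/(-14 + (-7)^(3/2)))²) = (42761 + 6766)/(306 + 102*(2*(-7)/(-14 - 7*I*√7))²) = 49527/(306 + 102*(-14/(-14 - 7*I*√7))²) = 49527/(306 + 102*(196/(-14 - 7*I*√7)²)) = 49527/(306 + 19992/(-14 - 7*I*√7)²)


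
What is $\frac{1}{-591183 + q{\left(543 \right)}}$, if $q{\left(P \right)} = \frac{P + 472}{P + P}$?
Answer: $- \frac{1086}{642023723} \approx -1.6915 \cdot 10^{-6}$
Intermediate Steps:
$q{\left(P \right)} = \frac{472 + P}{2 P}$
$\frac{1}{-591183 + q{\left(543 \right)}} = \frac{1}{-591183 + \frac{472 + 543}{2 \cdot 543}} = \frac{1}{-591183 + \frac{1}{2} \cdot \frac{1}{543} \cdot 1015} = \frac{1}{-591183 + \frac{1015}{1086}} = \frac{1}{- \frac{642023723}{1086}} = - \frac{1086}{642023723}$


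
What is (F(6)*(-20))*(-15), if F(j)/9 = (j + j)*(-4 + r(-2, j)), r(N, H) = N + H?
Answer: 0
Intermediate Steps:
r(N, H) = H + N
F(j) = 18*j*(-6 + j) (F(j) = 9*((j + j)*(-4 + (j - 2))) = 9*((2*j)*(-4 + (-2 + j))) = 9*((2*j)*(-6 + j)) = 9*(2*j*(-6 + j)) = 18*j*(-6 + j))
(F(6)*(-20))*(-15) = ((18*6*(-6 + 6))*(-20))*(-15) = ((18*6*0)*(-20))*(-15) = (0*(-20))*(-15) = 0*(-15) = 0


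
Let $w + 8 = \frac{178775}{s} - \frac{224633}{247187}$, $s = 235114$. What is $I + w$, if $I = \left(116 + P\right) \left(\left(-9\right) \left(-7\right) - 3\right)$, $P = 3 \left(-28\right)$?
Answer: $\frac{111111318188779}{58117124318} \approx 1911.9$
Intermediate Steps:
$P = -84$
$w = - \frac{473560501781}{58117124318}$ ($w = -8 + \left(\frac{178775}{235114} - \frac{224633}{247187}\right) = -8 - \frac{8623507237}{58117124318} = - \frac{473560501781}{58117124318} \approx -8.1484$)
$I = 1920$ ($I = \left(116 - 84\right) \left(\left(-9\right) \left(-7\right) - 3\right) = 32 \left(63 - 3\right) = 32 \cdot 60 = 1920$)
$I + w = 1920 - \frac{473560501781}{58117124318} = \frac{111111318188779}{58117124318}$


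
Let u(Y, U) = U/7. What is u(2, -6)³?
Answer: -216/343 ≈ -0.62974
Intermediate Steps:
u(Y, U) = U/7 (u(Y, U) = U*(⅐) = U/7)
u(2, -6)³ = ((⅐)*(-6))³ = (-6/7)³ = -216/343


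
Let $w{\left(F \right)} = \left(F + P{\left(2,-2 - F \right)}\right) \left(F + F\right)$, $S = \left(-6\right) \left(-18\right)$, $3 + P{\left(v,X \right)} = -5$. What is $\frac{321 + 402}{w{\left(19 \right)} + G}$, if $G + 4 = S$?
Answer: $\frac{241}{174} \approx 1.3851$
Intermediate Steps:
$P{\left(v,X \right)} = -8$ ($P{\left(v,X \right)} = -3 - 5 = -8$)
$S = 108$
$w{\left(F \right)} = 2 F \left(-8 + F\right)$ ($w{\left(F \right)} = \left(F - 8\right) \left(F + F\right) = \left(-8 + F\right) 2 F = 2 F \left(-8 + F\right)$)
$G = 104$ ($G = -4 + 108 = 104$)
$\frac{321 + 402}{w{\left(19 \right)} + G} = \frac{321 + 402}{2 \cdot 19 \left(-8 + 19\right) + 104} = \frac{723}{2 \cdot 19 \cdot 11 + 104} = \frac{723}{418 + 104} = \frac{723}{522} = 723 \cdot \frac{1}{522} = \frac{241}{174}$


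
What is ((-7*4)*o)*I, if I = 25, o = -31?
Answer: 21700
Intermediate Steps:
((-7*4)*o)*I = (-7*4*(-31))*25 = -28*(-31)*25 = 868*25 = 21700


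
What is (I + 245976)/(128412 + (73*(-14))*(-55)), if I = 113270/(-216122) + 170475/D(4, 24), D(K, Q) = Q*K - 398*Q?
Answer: 83775141233627/62883780393184 ≈ 1.3322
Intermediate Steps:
D(K, Q) = -398*Q + K*Q (D(K, Q) = K*Q - 398*Q = -398*Q + K*Q)
I = -6319079845/340608272 (I = 113270/(-216122) + 170475/((24*(-398 + 4))) = 113270*(-1/216122) + 170475/((24*(-394))) = -56635/108061 + 170475/(-9456) = -56635/108061 + 170475*(-1/9456) = -56635/108061 - 56825/3152 = -6319079845/340608272 ≈ -18.552)
(I + 245976)/(128412 + (73*(-14))*(-55)) = (-6319079845/340608272 + 245976)/(128412 + (73*(-14))*(-55)) = 83775141233627/(340608272*(128412 - 1022*(-55))) = 83775141233627/(340608272*(128412 + 56210)) = (83775141233627/340608272)/184622 = (83775141233627/340608272)*(1/184622) = 83775141233627/62883780393184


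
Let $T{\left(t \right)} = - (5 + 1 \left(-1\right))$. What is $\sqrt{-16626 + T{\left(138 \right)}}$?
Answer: $i \sqrt{16630} \approx 128.96 i$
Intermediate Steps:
$T{\left(t \right)} = -4$ ($T{\left(t \right)} = - (5 - 1) = \left(-1\right) 4 = -4$)
$\sqrt{-16626 + T{\left(138 \right)}} = \sqrt{-16626 - 4} = \sqrt{-16630} = i \sqrt{16630}$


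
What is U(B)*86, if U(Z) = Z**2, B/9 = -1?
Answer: 6966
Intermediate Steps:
B = -9 (B = 9*(-1) = -9)
U(B)*86 = (-9)**2*86 = 81*86 = 6966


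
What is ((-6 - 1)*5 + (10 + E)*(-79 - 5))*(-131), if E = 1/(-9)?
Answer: 340207/3 ≈ 1.1340e+5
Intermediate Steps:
E = -1/9 ≈ -0.11111
((-6 - 1)*5 + (10 + E)*(-79 - 5))*(-131) = ((-6 - 1)*5 + (10 - 1/9)*(-79 - 5))*(-131) = (-7*5 + (89/9)*(-84))*(-131) = (-35 - 2492/3)*(-131) = -2597/3*(-131) = 340207/3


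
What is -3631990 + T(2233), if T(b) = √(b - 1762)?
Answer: -3631990 + √471 ≈ -3.6320e+6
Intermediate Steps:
T(b) = √(-1762 + b)
-3631990 + T(2233) = -3631990 + √(-1762 + 2233) = -3631990 + √471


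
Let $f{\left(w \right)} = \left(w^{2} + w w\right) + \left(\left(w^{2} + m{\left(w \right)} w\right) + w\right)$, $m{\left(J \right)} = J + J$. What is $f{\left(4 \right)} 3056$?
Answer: $256704$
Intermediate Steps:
$m{\left(J \right)} = 2 J$
$f{\left(w \right)} = w + 5 w^{2}$ ($f{\left(w \right)} = \left(w^{2} + w w\right) + \left(\left(w^{2} + 2 w w\right) + w\right) = \left(w^{2} + w^{2}\right) + \left(\left(w^{2} + 2 w^{2}\right) + w\right) = 2 w^{2} + \left(3 w^{2} + w\right) = 2 w^{2} + \left(w + 3 w^{2}\right) = w + 5 w^{2}$)
$f{\left(4 \right)} 3056 = 4 \left(1 + 5 \cdot 4\right) 3056 = 4 \left(1 + 20\right) 3056 = 4 \cdot 21 \cdot 3056 = 84 \cdot 3056 = 256704$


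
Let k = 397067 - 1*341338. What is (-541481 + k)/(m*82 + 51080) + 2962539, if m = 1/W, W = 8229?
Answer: 622630974665235/210168701 ≈ 2.9625e+6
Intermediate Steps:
k = 55729 (k = 397067 - 341338 = 55729)
m = 1/8229 ≈ 0.00012152
(-541481 + k)/(m*82 + 51080) + 2962539 = (-541481 + 55729)/((1/8229)*82 + 51080) + 2962539 = -485752/(82/8229 + 51080) + 2962539 = -485752/420337402/8229 + 2962539 = -485752*8229/420337402 + 2962539 = -1998626604/210168701 + 2962539 = 622630974665235/210168701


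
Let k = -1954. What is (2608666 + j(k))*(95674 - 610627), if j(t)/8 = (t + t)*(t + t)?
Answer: -64260149616234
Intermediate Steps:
j(t) = 32*t**2 (j(t) = 8*((t + t)*(t + t)) = 8*((2*t)*(2*t)) = 8*(4*t**2) = 32*t**2)
(2608666 + j(k))*(95674 - 610627) = (2608666 + 32*(-1954)**2)*(95674 - 610627) = (2608666 + 32*3818116)*(-514953) = (2608666 + 122179712)*(-514953) = 124788378*(-514953) = -64260149616234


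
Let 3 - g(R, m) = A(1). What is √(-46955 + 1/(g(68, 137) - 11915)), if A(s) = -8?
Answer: I*√103965131706/1488 ≈ 216.69*I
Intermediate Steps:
g(R, m) = 11 (g(R, m) = 3 - 1*(-8) = 3 + 8 = 11)
√(-46955 + 1/(g(68, 137) - 11915)) = √(-46955 + 1/(11 - 11915)) = √(-46955 + 1/(-11904)) = √(-46955 - 1/11904) = √(-558952321/11904) = I*√103965131706/1488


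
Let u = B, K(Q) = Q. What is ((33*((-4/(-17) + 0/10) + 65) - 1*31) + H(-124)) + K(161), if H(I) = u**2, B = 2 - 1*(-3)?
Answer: 39232/17 ≈ 2307.8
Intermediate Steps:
B = 5 (B = 2 + 3 = 5)
u = 5
H(I) = 25 (H(I) = 5**2 = 25)
((33*((-4/(-17) + 0/10) + 65) - 1*31) + H(-124)) + K(161) = ((33*((-4/(-17) + 0/10) + 65) - 1*31) + 25) + 161 = ((33*((-4*(-1/17) + 0*(1/10)) + 65) - 31) + 25) + 161 = ((33*((4/17 + 0) + 65) - 31) + 25) + 161 = ((33*(4/17 + 65) - 31) + 25) + 161 = ((33*(1109/17) - 31) + 25) + 161 = ((36597/17 - 31) + 25) + 161 = (36070/17 + 25) + 161 = 36495/17 + 161 = 39232/17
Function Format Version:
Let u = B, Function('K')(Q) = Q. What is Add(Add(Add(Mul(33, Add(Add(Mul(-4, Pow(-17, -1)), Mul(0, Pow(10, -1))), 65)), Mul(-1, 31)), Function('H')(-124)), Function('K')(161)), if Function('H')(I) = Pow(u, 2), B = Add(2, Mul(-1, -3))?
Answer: Rational(39232, 17) ≈ 2307.8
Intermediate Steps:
B = 5 (B = Add(2, 3) = 5)
u = 5
Function('H')(I) = 25 (Function('H')(I) = Pow(5, 2) = 25)
Add(Add(Add(Mul(33, Add(Add(Mul(-4, Pow(-17, -1)), Mul(0, Pow(10, -1))), 65)), Mul(-1, 31)), Function('H')(-124)), Function('K')(161)) = Add(Add(Add(Mul(33, Add(Add(Mul(-4, Pow(-17, -1)), Mul(0, Pow(10, -1))), 65)), Mul(-1, 31)), 25), 161) = Add(Add(Add(Mul(33, Add(Add(Mul(-4, Rational(-1, 17)), Mul(0, Rational(1, 10))), 65)), -31), 25), 161) = Add(Add(Add(Mul(33, Add(Add(Rational(4, 17), 0), 65)), -31), 25), 161) = Add(Add(Add(Mul(33, Add(Rational(4, 17), 65)), -31), 25), 161) = Add(Add(Add(Mul(33, Rational(1109, 17)), -31), 25), 161) = Add(Add(Add(Rational(36597, 17), -31), 25), 161) = Add(Add(Rational(36070, 17), 25), 161) = Add(Rational(36495, 17), 161) = Rational(39232, 17)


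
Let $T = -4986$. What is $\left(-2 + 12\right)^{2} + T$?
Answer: $-4886$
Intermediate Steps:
$\left(-2 + 12\right)^{2} + T = \left(-2 + 12\right)^{2} - 4986 = 10^{2} - 4986 = 100 - 4986 = -4886$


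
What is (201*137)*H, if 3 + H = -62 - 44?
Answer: -3001533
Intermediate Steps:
H = -109 (H = -3 + (-62 - 44) = -3 - 106 = -109)
(201*137)*H = (201*137)*(-109) = 27537*(-109) = -3001533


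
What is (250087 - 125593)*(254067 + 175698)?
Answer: 53503163910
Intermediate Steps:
(250087 - 125593)*(254067 + 175698) = 124494*429765 = 53503163910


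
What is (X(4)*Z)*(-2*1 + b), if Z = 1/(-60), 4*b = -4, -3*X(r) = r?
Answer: -1/15 ≈ -0.066667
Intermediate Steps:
X(r) = -r/3
b = -1 (b = (¼)*(-4) = -1)
Z = -1/60 ≈ -0.016667
(X(4)*Z)*(-2*1 + b) = (-⅓*4*(-1/60))*(-2*1 - 1) = (-4/3*(-1/60))*(-2 - 1) = (1/45)*(-3) = -1/15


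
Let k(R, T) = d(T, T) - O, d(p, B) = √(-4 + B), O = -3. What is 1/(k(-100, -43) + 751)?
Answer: 754/568563 - I*√47/568563 ≈ 0.0013262 - 1.2058e-5*I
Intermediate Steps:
k(R, T) = 3 + √(-4 + T) (k(R, T) = √(-4 + T) - 1*(-3) = √(-4 + T) + 3 = 3 + √(-4 + T))
1/(k(-100, -43) + 751) = 1/((3 + √(-4 - 43)) + 751) = 1/((3 + √(-47)) + 751) = 1/((3 + I*√47) + 751) = 1/(754 + I*√47)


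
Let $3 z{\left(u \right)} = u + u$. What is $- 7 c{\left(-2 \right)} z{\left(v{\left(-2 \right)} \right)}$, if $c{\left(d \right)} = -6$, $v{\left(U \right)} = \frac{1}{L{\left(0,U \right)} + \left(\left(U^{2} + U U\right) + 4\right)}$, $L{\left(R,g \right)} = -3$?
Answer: $\frac{28}{9} \approx 3.1111$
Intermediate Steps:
$v{\left(U \right)} = \frac{1}{1 + 2 U^{2}}$ ($v{\left(U \right)} = \frac{1}{-3 + \left(\left(U^{2} + U U\right) + 4\right)} = \frac{1}{-3 + \left(\left(U^{2} + U^{2}\right) + 4\right)} = \frac{1}{-3 + \left(2 U^{2} + 4\right)} = \frac{1}{-3 + \left(4 + 2 U^{2}\right)} = \frac{1}{1 + 2 U^{2}}$)
$z{\left(u \right)} = \frac{2 u}{3}$ ($z{\left(u \right)} = \frac{u + u}{3} = \frac{2 u}{3}$)
$- 7 c{\left(-2 \right)} z{\left(v{\left(-2 \right)} \right)} = \left(-7\right) \left(-6\right) \frac{2}{3 \left(1 + 2 \left(-2\right)^{2}\right)} = 42 \frac{2}{3 \left(1 + 2 \cdot 4\right)} = 42 \frac{2}{3 \left(1 + 8\right)} = 42 \frac{2}{3 \cdot 9} = 42 \cdot \frac{2}{3} \cdot \frac{1}{9} = 42 \cdot \frac{2}{27} = \frac{28}{9}$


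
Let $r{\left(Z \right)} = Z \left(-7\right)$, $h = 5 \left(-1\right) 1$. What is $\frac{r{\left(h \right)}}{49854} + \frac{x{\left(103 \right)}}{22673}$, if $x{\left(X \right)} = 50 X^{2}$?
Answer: $\frac{3777978265}{161477106} \approx 23.396$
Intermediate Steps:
$h = -5$ ($h = \left(-5\right) 1 = -5$)
$r{\left(Z \right)} = - 7 Z$
$\frac{r{\left(h \right)}}{49854} + \frac{x{\left(103 \right)}}{22673} = \frac{\left(-7\right) \left(-5\right)}{49854} + \frac{50 \cdot 103^{2}}{22673} = 35 \cdot \frac{1}{49854} + 50 \cdot 10609 \cdot \frac{1}{22673} = \frac{5}{7122} + 530450 \cdot \frac{1}{22673} = \frac{5}{7122} + \frac{530450}{22673} = \frac{3777978265}{161477106}$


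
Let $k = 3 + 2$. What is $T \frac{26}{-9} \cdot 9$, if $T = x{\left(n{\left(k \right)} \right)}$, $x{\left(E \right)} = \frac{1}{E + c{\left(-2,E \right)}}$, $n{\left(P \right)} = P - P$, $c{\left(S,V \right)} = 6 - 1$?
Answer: $- \frac{26}{5} \approx -5.2$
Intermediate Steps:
$k = 5$
$c{\left(S,V \right)} = 5$ ($c{\left(S,V \right)} = 6 - 1 = 5$)
$n{\left(P \right)} = 0$
$x{\left(E \right)} = \frac{1}{5 + E}$ ($x{\left(E \right)} = \frac{1}{E + 5} = \frac{1}{5 + E}$)
$T = \frac{1}{5}$ ($T = \frac{1}{5 + 0} = \frac{1}{5} \approx 0.2$)
$T \frac{26}{-9} \cdot 9 = \frac{26 \frac{1}{-9}}{5} \cdot 9 = \frac{26 \left(- \frac{1}{9}\right)}{5} \cdot 9 = \frac{1}{5} \left(- \frac{26}{9}\right) 9 = \left(- \frac{26}{45}\right) 9 = - \frac{26}{5}$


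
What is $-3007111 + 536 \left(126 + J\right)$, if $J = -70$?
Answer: $-2977095$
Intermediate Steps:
$-3007111 + 536 \left(126 + J\right) = -3007111 + 536 \left(126 - 70\right) = -3007111 + 536 \cdot 56 = -3007111 + 30016 = -2977095$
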